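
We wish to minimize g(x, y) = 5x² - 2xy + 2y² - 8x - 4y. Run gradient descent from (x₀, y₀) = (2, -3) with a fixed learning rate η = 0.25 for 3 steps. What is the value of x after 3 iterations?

∇g = (10x - 2y - 8, -2x + 4y - 4)
(x₁, y₁) = (2, -3) − 0.25·(18, -20) = (-2.5, 2)
(x₂, y₂) = (-2.5, 2) − 0.25·(-37, 9) = (6.75, -0.25)
(x₃, y₃) = (6.75, -0.25) − 0.25·(60, -18.5) = (-8.25, 4.375)
x = -8.25

-8.25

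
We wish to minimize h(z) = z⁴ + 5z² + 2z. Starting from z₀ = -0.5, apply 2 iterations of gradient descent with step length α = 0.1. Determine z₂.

-0.19865

h′(z) = 4z³ + 10z + 2
z₁ = -0.5 − 0.1·(-3.5) = -0.15
z₂ = -0.15 − 0.1·0.4865 = -0.19865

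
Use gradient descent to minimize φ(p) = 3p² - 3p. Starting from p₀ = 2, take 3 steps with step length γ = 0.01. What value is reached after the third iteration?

1.745876

φ′(p) = 6p - 3
Step 1: φ′(2) = 9; p₁ = 2 − 0.01·9 = 1.91
Step 2: φ′(1.91) = 8.46; p₂ = 1.91 − 0.01·8.46 = 1.8254
Step 3: φ′(1.8254) = 7.9524; p₃ = 1.8254 − 0.01·7.9524 = 1.745876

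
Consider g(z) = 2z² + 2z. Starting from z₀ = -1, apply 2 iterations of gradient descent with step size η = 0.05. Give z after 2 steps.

-0.82

g′(z) = 4z + 2
Step 1: g′(-1) = -2; z₁ = -1 − 0.05·(-2) = -0.9
Step 2: g′(-0.9) = -1.6; z₂ = -0.9 − 0.05·(-1.6) = -0.82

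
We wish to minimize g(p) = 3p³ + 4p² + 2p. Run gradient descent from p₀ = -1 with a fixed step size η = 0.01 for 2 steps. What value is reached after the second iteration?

-1.063081

g′(p) = 9p² + 8p + 2
Step 1: g′(-1) = 3; p₁ = -1 − 0.01·3 = -1.03
Step 2: g′(-1.03) = 3.3081; p₂ = -1.03 − 0.01·3.3081 = -1.063081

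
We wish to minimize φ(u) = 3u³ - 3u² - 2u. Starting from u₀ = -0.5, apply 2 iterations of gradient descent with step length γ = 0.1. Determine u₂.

φ′(u) = 9u² - 6u - 2
Step 1: φ′(-0.5) = 3.25; u₁ = -0.5 − 0.1·3.25 = -0.825
Step 2: φ′(-0.825) = 9.075625; u₂ = -0.825 − 0.1·9.075625 = -1.7325625

-1.7325625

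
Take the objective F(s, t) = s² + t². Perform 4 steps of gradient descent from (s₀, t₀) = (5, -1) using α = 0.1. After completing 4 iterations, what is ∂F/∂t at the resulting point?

-0.8192

∇F = (2s, 2t)
(s₁, t₁) = (5, -1) − 0.1·(10, -2) = (4, -0.8)
(s₂, t₂) = (4, -0.8) − 0.1·(8, -1.6) = (3.2, -0.64)
(s₃, t₃) = (3.2, -0.64) − 0.1·(6.4, -1.28) = (2.56, -0.512)
(s₄, t₄) = (2.56, -0.512) − 0.1·(5.12, -1.024) = (2.048, -0.4096)
∂F/∂t at (2.048, -0.4096) = -0.8192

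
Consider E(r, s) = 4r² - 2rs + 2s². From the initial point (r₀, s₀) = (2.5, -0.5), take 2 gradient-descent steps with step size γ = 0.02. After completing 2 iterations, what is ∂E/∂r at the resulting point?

14.3584

∇E = (8r - 2s, -2r + 4s)
(r₁, s₁) = (2.5, -0.5) − 0.02·(21, -7) = (2.08, -0.36)
(r₂, s₂) = (2.08, -0.36) − 0.02·(17.36, -5.6) = (1.7328, -0.248)
∂E/∂r at (1.7328, -0.248) = 14.3584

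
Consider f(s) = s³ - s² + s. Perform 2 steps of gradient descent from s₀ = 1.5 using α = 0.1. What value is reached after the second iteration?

f′(s) = 3s² - 2s + 1
s₁ = 1.5 − 0.1·4.75 = 1.025
s₂ = 1.025 − 0.1·2.101875 = 0.8148125

0.8148125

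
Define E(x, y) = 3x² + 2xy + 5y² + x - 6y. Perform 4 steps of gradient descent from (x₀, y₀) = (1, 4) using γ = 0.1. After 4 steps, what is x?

∇E = (6x + 2y + 1, 2x + 10y - 6)
Step 1: at (1, 4), ∇E = (15, 36) → (1, 4) − 0.1·(15, 36) = (-0.5, 0.4)
Step 2: at (-0.5, 0.4), ∇E = (-1.2, -3) → (-0.5, 0.4) − 0.1·(-1.2, -3) = (-0.38, 0.7)
Step 3: at (-0.38, 0.7), ∇E = (0.12, 0.24) → (-0.38, 0.7) − 0.1·(0.12, 0.24) = (-0.392, 0.676)
Step 4: at (-0.392, 0.676), ∇E = (0, -0.024) → (-0.392, 0.676) − 0.1·(0, -0.024) = (-0.392, 0.6784)
x = -0.392

-0.392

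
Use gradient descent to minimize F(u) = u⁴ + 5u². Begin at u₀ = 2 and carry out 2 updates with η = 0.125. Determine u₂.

46.6875

F′(u) = 4u³ + 10u
Step 1: F′(2) = 52; u₁ = 2 − 0.125·52 = -4.5
Step 2: F′(-4.5) = -409.5; u₂ = -4.5 − 0.125·(-409.5) = 46.6875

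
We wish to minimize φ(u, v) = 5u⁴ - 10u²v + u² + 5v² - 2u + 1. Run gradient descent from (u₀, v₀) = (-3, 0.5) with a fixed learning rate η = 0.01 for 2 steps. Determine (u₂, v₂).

(0.6729536, 1.69024)

∇φ = (20u³ - 20uv + 2u - 2, -10u² + 10v)
Step 1: at (-3, 0.5), ∇φ = (-518, -85) → (-3, 0.5) − 0.01·(-518, -85) = (2.18, 1.35)
Step 2: at (2.18, 1.35), ∇φ = (150.70464, -34.024) → (2.18, 1.35) − 0.01·(150.70464, -34.024) = (0.6729536, 1.69024)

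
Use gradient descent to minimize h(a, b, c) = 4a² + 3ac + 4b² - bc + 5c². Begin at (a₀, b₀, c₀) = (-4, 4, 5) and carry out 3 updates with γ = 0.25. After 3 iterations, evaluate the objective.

∇h = (8a + 3c, 8b - c, 3a - b + 10c)
Step 1: at (-4, 4, 5), ∇h = (-17, 27, 34) → (-4, 4, 5) − 0.25·(-17, 27, 34) = (0.25, -2.75, -3.5)
Step 2: at (0.25, -2.75, -3.5), ∇h = (-8.5, -18.5, -31.5) → (0.25, -2.75, -3.5) − 0.25·(-8.5, -18.5, -31.5) = (2.375, 1.875, 4.375)
Step 3: at (2.375, 1.875, 4.375), ∇h = (32.125, 10.625, 49) → (2.375, 1.875, 4.375) − 0.25·(32.125, 10.625, 49) = (-5.65625, -0.78125, -7.875)
h(-5.65625, -0.78125, -7.875) = 567.96875

567.96875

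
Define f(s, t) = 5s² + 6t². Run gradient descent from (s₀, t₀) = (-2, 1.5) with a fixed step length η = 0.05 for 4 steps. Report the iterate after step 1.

∇f = (10s, 12t)
Step 1: at (-2, 1.5), ∇f = (-20, 18) → (-2, 1.5) − 0.05·(-20, 18) = (-1, 0.6)

(-1, 0.6)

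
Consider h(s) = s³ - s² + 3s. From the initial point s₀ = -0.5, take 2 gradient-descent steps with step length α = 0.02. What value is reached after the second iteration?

h′(s) = 3s² - 2s + 3
s₁ = -0.5 − 0.02·4.75 = -0.595
s₂ = -0.595 − 0.02·5.252075 = -0.7000415

-0.7000415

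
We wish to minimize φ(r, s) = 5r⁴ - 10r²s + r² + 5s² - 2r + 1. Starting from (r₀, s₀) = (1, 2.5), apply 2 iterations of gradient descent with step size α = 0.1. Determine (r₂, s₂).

(-116.6, 16)

∇φ = (20r³ - 20rs + 2r - 2, -10r² + 10s)
Step 1: at (1, 2.5), ∇φ = (-30, 15) → (1, 2.5) − 0.1·(-30, 15) = (4, 1)
Step 2: at (4, 1), ∇φ = (1206, -150) → (4, 1) − 0.1·(1206, -150) = (-116.6, 16)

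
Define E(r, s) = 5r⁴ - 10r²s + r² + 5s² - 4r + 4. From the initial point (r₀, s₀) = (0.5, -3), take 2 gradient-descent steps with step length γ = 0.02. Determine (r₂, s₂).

∇E = (20r³ - 20rs + 2r - 4, -10r² + 10s)
(r₁, s₁) = (0.5, -3) − 0.02·(29.5, -32.5) = (-0.09, -2.35)
(r₂, s₂) = (-0.09, -2.35) − 0.02·(-8.42458, -23.581) = (0.0784916, -1.87838)

(0.0784916, -1.87838)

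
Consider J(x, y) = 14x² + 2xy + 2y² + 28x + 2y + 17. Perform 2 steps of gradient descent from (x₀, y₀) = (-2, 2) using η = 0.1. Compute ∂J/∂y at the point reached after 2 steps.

∇J = (28x + 2y + 28, 2x + 4y + 2)
Step 1: at (-2, 2), ∇J = (-24, 6) → (-2, 2) − 0.1·(-24, 6) = (0.4, 1.4)
Step 2: at (0.4, 1.4), ∇J = (42, 8.4) → (0.4, 1.4) − 0.1·(42, 8.4) = (-3.8, 0.56)
∂J/∂y at (-3.8, 0.56) = -3.36

-3.36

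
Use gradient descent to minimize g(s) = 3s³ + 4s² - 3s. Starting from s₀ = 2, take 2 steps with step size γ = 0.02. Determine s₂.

g′(s) = 9s² + 8s - 3
Step 1: g′(2) = 49; s₁ = 2 − 0.02·49 = 1.02
Step 2: g′(1.02) = 14.5236; s₂ = 1.02 − 0.02·14.5236 = 0.729528

0.729528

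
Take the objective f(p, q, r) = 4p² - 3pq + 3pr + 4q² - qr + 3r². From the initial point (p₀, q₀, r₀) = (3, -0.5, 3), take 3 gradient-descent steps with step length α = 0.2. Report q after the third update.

6.628

∇f = (8p - 3q + 3r, -3p + 8q - r, 3p - q + 6r)
Step 1: at (3, -0.5, 3), ∇f = (34.5, -16, 27.5) → (3, -0.5, 3) − 0.2·(34.5, -16, 27.5) = (-3.9, 2.7, -2.5)
Step 2: at (-3.9, 2.7, -2.5), ∇f = (-46.8, 35.8, -29.4) → (-3.9, 2.7, -2.5) − 0.2·(-46.8, 35.8, -29.4) = (5.46, -4.46, 3.38)
Step 3: at (5.46, -4.46, 3.38), ∇f = (67.2, -55.44, 41.12) → (5.46, -4.46, 3.38) − 0.2·(67.2, -55.44, 41.12) = (-7.98, 6.628, -4.844)
q = 6.628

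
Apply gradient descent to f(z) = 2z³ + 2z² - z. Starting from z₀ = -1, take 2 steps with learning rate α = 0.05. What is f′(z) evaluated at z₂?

f′(z) = 6z² + 4z - 1
Step 1: f′(-1) = 1; z₁ = -1 − 0.05·1 = -1.05
Step 2: f′(-1.05) = 1.415; z₂ = -1.05 − 0.05·1.415 = -1.12075
f′(z) at (-1.12075) = 2.053483375

2.053483375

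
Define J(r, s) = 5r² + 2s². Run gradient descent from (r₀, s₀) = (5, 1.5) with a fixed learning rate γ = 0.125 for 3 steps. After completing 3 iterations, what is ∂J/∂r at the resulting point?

∇J = (10r, 4s)
Step 1: at (5, 1.5), ∇J = (50, 6) → (5, 1.5) − 0.125·(50, 6) = (-1.25, 0.75)
Step 2: at (-1.25, 0.75), ∇J = (-12.5, 3) → (-1.25, 0.75) − 0.125·(-12.5, 3) = (0.3125, 0.375)
Step 3: at (0.3125, 0.375), ∇J = (3.125, 1.5) → (0.3125, 0.375) − 0.125·(3.125, 1.5) = (-0.078125, 0.1875)
∂J/∂r at (-0.078125, 0.1875) = -0.78125

-0.78125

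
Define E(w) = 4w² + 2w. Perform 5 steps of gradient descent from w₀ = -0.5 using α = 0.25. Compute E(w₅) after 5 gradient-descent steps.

E′(w) = 8w + 2
w₁ = -0.5 − 0.25·(-2) = 0
w₂ = 0 − 0.25·2 = -0.5
w₃ = -0.5 − 0.25·(-2) = 0
w₄ = 0 − 0.25·2 = -0.5
w₅ = -0.5 − 0.25·(-2) = 0
E(0) = 0

0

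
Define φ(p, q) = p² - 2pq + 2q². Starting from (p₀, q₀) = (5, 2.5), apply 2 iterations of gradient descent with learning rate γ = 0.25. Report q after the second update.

∇φ = (2p - 2q, -2p + 4q)
(p₁, q₁) = (5, 2.5) − 0.25·(5, 0) = (3.75, 2.5)
(p₂, q₂) = (3.75, 2.5) − 0.25·(2.5, 2.5) = (3.125, 1.875)
q = 1.875

1.875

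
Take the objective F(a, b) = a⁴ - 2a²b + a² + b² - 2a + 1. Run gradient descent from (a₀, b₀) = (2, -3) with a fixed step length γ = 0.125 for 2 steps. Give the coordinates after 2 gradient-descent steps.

∇F = (4a³ - 4ab + 2a - 2, -2a² + 2b)
Step 1: at (2, -3), ∇F = (58, -14) → (2, -3) − 0.125·(58, -14) = (-5.25, -1.25)
Step 2: at (-5.25, -1.25), ∇F = (-617.5625, -57.625) → (-5.25, -1.25) − 0.125·(-617.5625, -57.625) = (71.9453125, 5.953125)

(71.9453125, 5.953125)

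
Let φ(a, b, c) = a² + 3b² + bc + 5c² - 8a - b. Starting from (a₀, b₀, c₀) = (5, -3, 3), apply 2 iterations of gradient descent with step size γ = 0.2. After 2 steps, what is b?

0.64

∇φ = (2a - 8, 6b + c - 1, b + 10c)
(a₁, b₁, c₁) = (5, -3, 3) − 0.2·(2, -16, 27) = (4.6, 0.2, -2.4)
(a₂, b₂, c₂) = (4.6, 0.2, -2.4) − 0.2·(1.2, -2.2, -23.8) = (4.36, 0.64, 2.36)
b = 0.64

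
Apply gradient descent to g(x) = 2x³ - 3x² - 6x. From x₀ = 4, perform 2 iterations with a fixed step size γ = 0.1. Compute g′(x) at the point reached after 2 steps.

g′(x) = 6x² - 6x - 6
Step 1: g′(4) = 66; x₁ = 4 − 0.1·66 = -2.6
Step 2: g′(-2.6) = 50.16; x₂ = -2.6 − 0.1·50.16 = -7.616
g′(x) at (-7.616) = 387.716736

387.716736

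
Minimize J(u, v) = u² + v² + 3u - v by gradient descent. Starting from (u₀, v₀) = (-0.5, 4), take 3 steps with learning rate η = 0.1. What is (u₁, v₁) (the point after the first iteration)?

∇J = (2u + 3, 2v - 1)
Step 1: at (-0.5, 4), ∇J = (2, 7) → (-0.5, 4) − 0.1·(2, 7) = (-0.7, 3.3)

(-0.7, 3.3)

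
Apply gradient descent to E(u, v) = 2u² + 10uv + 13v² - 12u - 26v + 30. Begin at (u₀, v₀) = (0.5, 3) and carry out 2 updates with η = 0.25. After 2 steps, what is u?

31.125

∇E = (4u + 10v - 12, 10u + 26v - 26)
(u₁, v₁) = (0.5, 3) − 0.25·(20, 57) = (-4.5, -11.25)
(u₂, v₂) = (-4.5, -11.25) − 0.25·(-142.5, -363.5) = (31.125, 79.625)
u = 31.125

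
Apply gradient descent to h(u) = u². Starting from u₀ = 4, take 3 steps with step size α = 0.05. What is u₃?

h′(u) = 2u
u₁ = 4 − 0.05·8 = 3.6
u₂ = 3.6 − 0.05·7.2 = 3.24
u₃ = 3.24 − 0.05·6.48 = 2.916

2.916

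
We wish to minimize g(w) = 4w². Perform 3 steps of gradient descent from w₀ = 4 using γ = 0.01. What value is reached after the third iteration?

g′(w) = 8w
w₁ = 4 − 0.01·32 = 3.68
w₂ = 3.68 − 0.01·29.44 = 3.3856
w₃ = 3.3856 − 0.01·27.0848 = 3.114752

3.114752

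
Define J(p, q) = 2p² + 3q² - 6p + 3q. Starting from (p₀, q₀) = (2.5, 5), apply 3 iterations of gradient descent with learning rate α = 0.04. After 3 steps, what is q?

∇J = (4p - 6, 6q + 3)
Step 1: at (2.5, 5), ∇J = (4, 33) → (2.5, 5) − 0.04·(4, 33) = (2.34, 3.68)
Step 2: at (2.34, 3.68), ∇J = (3.36, 25.08) → (2.34, 3.68) − 0.04·(3.36, 25.08) = (2.2056, 2.6768)
Step 3: at (2.2056, 2.6768), ∇J = (2.8224, 19.0608) → (2.2056, 2.6768) − 0.04·(2.8224, 19.0608) = (2.092704, 1.914368)
q = 1.914368

1.914368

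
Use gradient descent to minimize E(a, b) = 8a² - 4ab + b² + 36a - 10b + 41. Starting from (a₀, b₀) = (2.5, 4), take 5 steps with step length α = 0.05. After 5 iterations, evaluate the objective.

4.7683986948

∇E = (16a - 4b + 36, -4a + 2b - 10)
(a₁, b₁) = (2.5, 4) − 0.05·(60, -12) = (-0.5, 4.6)
(a₂, b₂) = (-0.5, 4.6) − 0.05·(9.6, 1.2) = (-0.98, 4.54)
(a₃, b₃) = (-0.98, 4.54) − 0.05·(2.16, 3) = (-1.088, 4.39)
(a₄, b₄) = (-1.088, 4.39) − 0.05·(1.032, 3.132) = (-1.1396, 4.2334)
(a₅, b₅) = (-1.1396, 4.2334) − 0.05·(0.8328, 3.0252) = (-1.18124, 4.08214)
E(-1.18124, 4.08214) = 4.7683986948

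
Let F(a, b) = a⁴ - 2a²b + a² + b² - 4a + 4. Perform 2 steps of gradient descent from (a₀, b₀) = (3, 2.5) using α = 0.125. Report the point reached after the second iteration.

∇F = (4a³ - 4ab + 2a - 4, -2a² + 2b)
(a₁, b₁) = (3, 2.5) − 0.125·(80, -13) = (-7, 4.125)
(a₂, b₂) = (-7, 4.125) − 0.125·(-1274.5, -89.75) = (152.3125, 15.34375)

(152.3125, 15.34375)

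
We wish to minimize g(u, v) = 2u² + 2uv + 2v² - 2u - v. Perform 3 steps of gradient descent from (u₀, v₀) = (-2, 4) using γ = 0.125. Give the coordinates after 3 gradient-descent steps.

(-0.859375, 1.3828125)

∇g = (4u + 2v - 2, 2u + 4v - 1)
(u₁, v₁) = (-2, 4) − 0.125·(-2, 11) = (-1.75, 2.625)
(u₂, v₂) = (-1.75, 2.625) − 0.125·(-3.75, 6) = (-1.28125, 1.875)
(u₃, v₃) = (-1.28125, 1.875) − 0.125·(-3.375, 3.9375) = (-0.859375, 1.3828125)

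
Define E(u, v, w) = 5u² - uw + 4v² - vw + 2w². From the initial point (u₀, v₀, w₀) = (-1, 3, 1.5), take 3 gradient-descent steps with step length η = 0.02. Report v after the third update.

∇E = (10u - w, 8v - w, -u - v + 4w)
Step 1: at (-1, 3, 1.5), ∇E = (-11.5, 22.5, 4) → (-1, 3, 1.5) − 0.02·(-11.5, 22.5, 4) = (-0.77, 2.55, 1.42)
Step 2: at (-0.77, 2.55, 1.42), ∇E = (-9.12, 18.98, 3.9) → (-0.77, 2.55, 1.42) − 0.02·(-9.12, 18.98, 3.9) = (-0.5876, 2.1704, 1.342)
Step 3: at (-0.5876, 2.1704, 1.342), ∇E = (-7.218, 16.0212, 3.7852) → (-0.5876, 2.1704, 1.342) − 0.02·(-7.218, 16.0212, 3.7852) = (-0.44324, 1.849976, 1.266296)
v = 1.849976

1.849976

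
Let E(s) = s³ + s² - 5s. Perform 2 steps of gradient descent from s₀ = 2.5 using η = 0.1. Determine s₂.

E′(s) = 3s² + 2s - 5
s₁ = 2.5 − 0.1·18.75 = 0.625
s₂ = 0.625 − 0.1·(-2.578125) = 0.8828125

0.8828125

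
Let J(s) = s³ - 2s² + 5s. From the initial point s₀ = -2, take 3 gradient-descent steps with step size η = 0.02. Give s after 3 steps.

-4.1338375

J′(s) = 3s² - 4s + 5
Step 1: J′(-2) = 25; s₁ = -2 − 0.02·25 = -2.5
Step 2: J′(-2.5) = 33.75; s₂ = -2.5 − 0.02·33.75 = -3.175
Step 3: J′(-3.175) = 47.941875; s₃ = -3.175 − 0.02·47.941875 = -4.1338375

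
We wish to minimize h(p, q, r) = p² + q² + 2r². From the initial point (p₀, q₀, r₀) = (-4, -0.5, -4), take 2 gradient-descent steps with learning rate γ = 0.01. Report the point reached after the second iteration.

(-3.8416, -0.4802, -3.6864)

∇h = (2p, 2q, 4r)
(p₁, q₁, r₁) = (-4, -0.5, -4) − 0.01·(-8, -1, -16) = (-3.92, -0.49, -3.84)
(p₂, q₂, r₂) = (-3.92, -0.49, -3.84) − 0.01·(-7.84, -0.98, -15.36) = (-3.8416, -0.4802, -3.6864)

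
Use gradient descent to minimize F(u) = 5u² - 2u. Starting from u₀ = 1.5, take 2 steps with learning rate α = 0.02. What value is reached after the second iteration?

1.032

F′(u) = 10u - 2
u₁ = 1.5 − 0.02·13 = 1.24
u₂ = 1.24 − 0.02·10.4 = 1.032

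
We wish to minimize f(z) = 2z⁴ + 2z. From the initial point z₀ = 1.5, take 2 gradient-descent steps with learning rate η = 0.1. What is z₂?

f′(z) = 8z³ + 2
z₁ = 1.5 − 0.1·29 = -1.4
z₂ = -1.4 − 0.1·(-19.952) = 0.5952

0.5952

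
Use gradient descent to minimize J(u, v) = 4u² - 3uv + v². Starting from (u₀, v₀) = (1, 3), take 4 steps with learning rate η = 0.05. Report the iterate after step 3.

∇J = (8u - 3v, -3u + 2v)
Step 1: at (1, 3), ∇J = (-1, 3) → (1, 3) − 0.05·(-1, 3) = (1.05, 2.85)
Step 2: at (1.05, 2.85), ∇J = (-0.15, 2.55) → (1.05, 2.85) − 0.05·(-0.15, 2.55) = (1.0575, 2.7225)
Step 3: at (1.0575, 2.7225), ∇J = (0.2925, 2.2725) → (1.0575, 2.7225) − 0.05·(0.2925, 2.2725) = (1.042875, 2.608875)

(1.042875, 2.608875)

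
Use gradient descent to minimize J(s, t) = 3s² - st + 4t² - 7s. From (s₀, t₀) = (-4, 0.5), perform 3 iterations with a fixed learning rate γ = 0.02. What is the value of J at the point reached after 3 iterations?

∇J = (6s - t - 7, -s + 8t)
Step 1: at (-4, 0.5), ∇J = (-31.5, 8) → (-4, 0.5) − 0.02·(-31.5, 8) = (-3.37, 0.34)
Step 2: at (-3.37, 0.34), ∇J = (-27.56, 6.09) → (-3.37, 0.34) − 0.02·(-27.56, 6.09) = (-2.8188, 0.2182)
Step 3: at (-2.8188, 0.2182), ∇J = (-24.131, 4.5644) → (-2.8188, 0.2182) − 0.02·(-24.131, 4.5644) = (-2.33618, 0.126912)
J(-2.33618, 0.126912) = 33.087386876336

33.087386876336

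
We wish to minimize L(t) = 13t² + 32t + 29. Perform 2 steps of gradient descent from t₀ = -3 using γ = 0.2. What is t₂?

L′(t) = 26t + 32
Step 1: L′(-3) = -46; t₁ = -3 − 0.2·(-46) = 6.2
Step 2: L′(6.2) = 193.2; t₂ = 6.2 − 0.2·193.2 = -32.44

-32.44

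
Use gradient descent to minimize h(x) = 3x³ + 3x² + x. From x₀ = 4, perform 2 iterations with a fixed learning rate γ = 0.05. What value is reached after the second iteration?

-12.076125

h′(x) = 9x² + 6x + 1
x₁ = 4 − 0.05·169 = -4.45
x₂ = -4.45 − 0.05·152.5225 = -12.076125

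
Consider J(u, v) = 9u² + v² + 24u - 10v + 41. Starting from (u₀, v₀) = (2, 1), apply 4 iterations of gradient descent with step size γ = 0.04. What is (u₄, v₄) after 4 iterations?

(-1.3128448, 2.13442816)

∇J = (18u + 24, 2v - 10)
Step 1: at (2, 1), ∇J = (60, -8) → (2, 1) − 0.04·(60, -8) = (-0.4, 1.32)
Step 2: at (-0.4, 1.32), ∇J = (16.8, -7.36) → (-0.4, 1.32) − 0.04·(16.8, -7.36) = (-1.072, 1.6144)
Step 3: at (-1.072, 1.6144), ∇J = (4.704, -6.7712) → (-1.072, 1.6144) − 0.04·(4.704, -6.7712) = (-1.26016, 1.885248)
Step 4: at (-1.26016, 1.885248), ∇J = (1.31712, -6.229504) → (-1.26016, 1.885248) − 0.04·(1.31712, -6.229504) = (-1.3128448, 2.13442816)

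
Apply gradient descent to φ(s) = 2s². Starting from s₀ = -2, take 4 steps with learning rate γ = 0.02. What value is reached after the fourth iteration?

φ′(s) = 4s
Step 1: φ′(-2) = -8; s₁ = -2 − 0.02·(-8) = -1.84
Step 2: φ′(-1.84) = -7.36; s₂ = -1.84 − 0.02·(-7.36) = -1.6928
Step 3: φ′(-1.6928) = -6.7712; s₃ = -1.6928 − 0.02·(-6.7712) = -1.557376
Step 4: φ′(-1.557376) = -6.229504; s₄ = -1.557376 − 0.02·(-6.229504) = -1.43278592

-1.43278592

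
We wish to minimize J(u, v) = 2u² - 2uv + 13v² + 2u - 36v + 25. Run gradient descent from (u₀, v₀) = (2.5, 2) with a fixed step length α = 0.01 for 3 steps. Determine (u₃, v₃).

∇J = (4u - 2v + 2, -2u + 26v - 36)
(u₁, v₁) = (2.5, 2) − 0.01·(8, 11) = (2.42, 1.89)
(u₂, v₂) = (2.42, 1.89) − 0.01·(7.9, 8.3) = (2.341, 1.807)
(u₃, v₃) = (2.341, 1.807) − 0.01·(7.75, 6.3) = (2.2635, 1.744)

(2.2635, 1.744)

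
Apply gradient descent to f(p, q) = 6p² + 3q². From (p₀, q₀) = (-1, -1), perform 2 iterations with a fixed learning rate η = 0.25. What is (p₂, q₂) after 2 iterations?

∇f = (12p, 6q)
Step 1: at (-1, -1), ∇f = (-12, -6) → (-1, -1) − 0.25·(-12, -6) = (2, 0.5)
Step 2: at (2, 0.5), ∇f = (24, 3) → (2, 0.5) − 0.25·(24, 3) = (-4, -0.25)

(-4, -0.25)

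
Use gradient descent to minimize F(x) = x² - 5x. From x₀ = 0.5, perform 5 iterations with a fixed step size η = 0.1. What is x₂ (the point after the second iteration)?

F′(x) = 2x - 5
x₁ = 0.5 − 0.1·(-4) = 0.9
x₂ = 0.9 − 0.1·(-3.2) = 1.22

1.22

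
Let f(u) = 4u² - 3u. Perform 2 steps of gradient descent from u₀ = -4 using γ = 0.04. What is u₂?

-1.648

f′(u) = 8u - 3
u₁ = -4 − 0.04·(-35) = -2.6
u₂ = -2.6 − 0.04·(-23.8) = -1.648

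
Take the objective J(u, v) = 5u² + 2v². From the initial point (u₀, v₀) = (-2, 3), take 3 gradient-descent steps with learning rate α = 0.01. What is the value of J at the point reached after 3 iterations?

∇J = (10u, 4v)
Step 1: at (-2, 3), ∇J = (-20, 12) → (-2, 3) − 0.01·(-20, 12) = (-1.8, 2.88)
Step 2: at (-1.8, 2.88), ∇J = (-18, 11.52) → (-1.8, 2.88) − 0.01·(-18, 11.52) = (-1.62, 2.7648)
Step 3: at (-1.62, 2.7648), ∇J = (-16.2, 11.0592) → (-1.62, 2.7648) − 0.01·(-16.2, 11.0592) = (-1.458, 2.654208)
J(-1.458, 2.654208) = 24.718460214528

24.718460214528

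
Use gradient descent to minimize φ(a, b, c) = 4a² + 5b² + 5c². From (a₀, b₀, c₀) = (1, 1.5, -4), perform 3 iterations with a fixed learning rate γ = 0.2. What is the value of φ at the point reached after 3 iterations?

∇φ = (8a, 10b, 10c)
Step 1: at (1, 1.5, -4), ∇φ = (8, 15, -40) → (1, 1.5, -4) − 0.2·(8, 15, -40) = (-0.6, -1.5, 4)
Step 2: at (-0.6, -1.5, 4), ∇φ = (-4.8, -15, 40) → (-0.6, -1.5, 4) − 0.2·(-4.8, -15, 40) = (0.36, 1.5, -4)
Step 3: at (0.36, 1.5, -4), ∇φ = (2.88, 15, -40) → (0.36, 1.5, -4) − 0.2·(2.88, 15, -40) = (-0.216, -1.5, 4)
φ(-0.216, -1.5, 4) = 91.436624

91.436624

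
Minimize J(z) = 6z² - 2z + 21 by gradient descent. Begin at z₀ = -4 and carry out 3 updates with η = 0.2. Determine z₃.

J′(z) = 12z - 2
Step 1: J′(-4) = -50; z₁ = -4 − 0.2·(-50) = 6
Step 2: J′(6) = 70; z₂ = 6 − 0.2·70 = -8
Step 3: J′(-8) = -98; z₃ = -8 − 0.2·(-98) = 11.6

11.6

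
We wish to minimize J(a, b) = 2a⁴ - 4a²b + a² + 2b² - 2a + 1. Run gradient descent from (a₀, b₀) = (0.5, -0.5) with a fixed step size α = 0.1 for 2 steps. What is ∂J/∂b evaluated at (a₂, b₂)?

∇J = (8a³ - 8ab + 2a - 2, -4a² + 4b)
Step 1: at (0.5, -0.5), ∇J = (2, -3) → (0.5, -0.5) − 0.1·(2, -3) = (0.3, -0.2)
Step 2: at (0.3, -0.2), ∇J = (-0.704, -1.16) → (0.3, -0.2) − 0.1·(-0.704, -1.16) = (0.3704, -0.084)
∂J/∂b at (0.3704, -0.084) = -0.88478464

-0.88478464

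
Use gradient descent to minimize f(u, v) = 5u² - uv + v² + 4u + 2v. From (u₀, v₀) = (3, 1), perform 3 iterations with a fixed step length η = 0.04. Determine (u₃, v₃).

∇f = (10u - v + 4, -u + 2v + 2)
Step 1: at (3, 1), ∇f = (33, 1) → (3, 1) − 0.04·(33, 1) = (1.68, 0.96)
Step 2: at (1.68, 0.96), ∇f = (19.84, 2.24) → (1.68, 0.96) − 0.04·(19.84, 2.24) = (0.8864, 0.8704)
Step 3: at (0.8864, 0.8704), ∇f = (11.9936, 2.8544) → (0.8864, 0.8704) − 0.04·(11.9936, 2.8544) = (0.406656, 0.756224)

(0.406656, 0.756224)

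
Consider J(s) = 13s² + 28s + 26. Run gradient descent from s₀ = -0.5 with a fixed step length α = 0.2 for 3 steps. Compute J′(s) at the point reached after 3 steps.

-1111.32

J′(s) = 26s + 28
s₁ = -0.5 − 0.2·15 = -3.5
s₂ = -3.5 − 0.2·(-63) = 9.1
s₃ = 9.1 − 0.2·264.6 = -43.82
J′(s) at (-43.82) = -1111.32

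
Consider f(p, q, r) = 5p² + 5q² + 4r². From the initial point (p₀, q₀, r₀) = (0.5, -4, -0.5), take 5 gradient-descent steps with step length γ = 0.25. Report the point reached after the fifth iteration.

∇f = (10p, 10q, 8r)
Step 1: at (0.5, -4, -0.5), ∇f = (5, -40, -4) → (0.5, -4, -0.5) − 0.25·(5, -40, -4) = (-0.75, 6, 0.5)
Step 2: at (-0.75, 6, 0.5), ∇f = (-7.5, 60, 4) → (-0.75, 6, 0.5) − 0.25·(-7.5, 60, 4) = (1.125, -9, -0.5)
Step 3: at (1.125, -9, -0.5), ∇f = (11.25, -90, -4) → (1.125, -9, -0.5) − 0.25·(11.25, -90, -4) = (-1.6875, 13.5, 0.5)
Step 4: at (-1.6875, 13.5, 0.5), ∇f = (-16.875, 135, 4) → (-1.6875, 13.5, 0.5) − 0.25·(-16.875, 135, 4) = (2.53125, -20.25, -0.5)
Step 5: at (2.53125, -20.25, -0.5), ∇f = (25.3125, -202.5, -4) → (2.53125, -20.25, -0.5) − 0.25·(25.3125, -202.5, -4) = (-3.796875, 30.375, 0.5)

(-3.796875, 30.375, 0.5)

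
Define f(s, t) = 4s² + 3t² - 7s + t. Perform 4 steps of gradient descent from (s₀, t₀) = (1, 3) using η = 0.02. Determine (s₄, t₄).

∇f = (8s - 7, 6t + 1)
(s₁, t₁) = (1, 3) − 0.02·(1, 19) = (0.98, 2.62)
(s₂, t₂) = (0.98, 2.62) − 0.02·(0.84, 16.72) = (0.9632, 2.2856)
(s₃, t₃) = (0.9632, 2.2856) − 0.02·(0.7056, 14.7136) = (0.949088, 1.991328)
(s₄, t₄) = (0.949088, 1.991328) − 0.02·(0.592704, 12.947968) = (0.93723392, 1.73236864)

(0.93723392, 1.73236864)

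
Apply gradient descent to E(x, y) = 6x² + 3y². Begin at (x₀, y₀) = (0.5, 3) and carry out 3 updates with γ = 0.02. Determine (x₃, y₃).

∇E = (12x, 6y)
(x₁, y₁) = (0.5, 3) − 0.02·(6, 18) = (0.38, 2.64)
(x₂, y₂) = (0.38, 2.64) − 0.02·(4.56, 15.84) = (0.2888, 2.3232)
(x₃, y₃) = (0.2888, 2.3232) − 0.02·(3.4656, 13.9392) = (0.219488, 2.044416)

(0.219488, 2.044416)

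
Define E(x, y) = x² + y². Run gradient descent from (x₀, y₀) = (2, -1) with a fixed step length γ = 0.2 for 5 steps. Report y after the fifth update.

-0.07776

∇E = (2x, 2y)
(x₁, y₁) = (2, -1) − 0.2·(4, -2) = (1.2, -0.6)
(x₂, y₂) = (1.2, -0.6) − 0.2·(2.4, -1.2) = (0.72, -0.36)
(x₃, y₃) = (0.72, -0.36) − 0.2·(1.44, -0.72) = (0.432, -0.216)
(x₄, y₄) = (0.432, -0.216) − 0.2·(0.864, -0.432) = (0.2592, -0.1296)
(x₅, y₅) = (0.2592, -0.1296) − 0.2·(0.5184, -0.2592) = (0.15552, -0.07776)
y = -0.07776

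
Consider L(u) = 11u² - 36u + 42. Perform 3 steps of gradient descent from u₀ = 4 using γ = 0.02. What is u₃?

2.051456

L′(u) = 22u - 36
Step 1: L′(4) = 52; u₁ = 4 − 0.02·52 = 2.96
Step 2: L′(2.96) = 29.12; u₂ = 2.96 − 0.02·29.12 = 2.3776
Step 3: L′(2.3776) = 16.3072; u₃ = 2.3776 − 0.02·16.3072 = 2.051456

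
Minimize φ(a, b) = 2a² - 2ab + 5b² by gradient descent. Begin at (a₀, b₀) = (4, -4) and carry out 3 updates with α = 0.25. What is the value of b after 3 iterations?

21.5

∇φ = (4a - 2b, -2a + 10b)
(a₁, b₁) = (4, -4) − 0.25·(24, -48) = (-2, 8)
(a₂, b₂) = (-2, 8) − 0.25·(-24, 84) = (4, -13)
(a₃, b₃) = (4, -13) − 0.25·(42, -138) = (-6.5, 21.5)
b = 21.5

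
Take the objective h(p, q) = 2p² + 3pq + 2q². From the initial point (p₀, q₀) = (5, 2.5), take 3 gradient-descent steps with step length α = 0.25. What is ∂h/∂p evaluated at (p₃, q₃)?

∇h = (4p + 3q, 3p + 4q)
(p₁, q₁) = (5, 2.5) − 0.25·(27.5, 25) = (-1.875, -3.75)
(p₂, q₂) = (-1.875, -3.75) − 0.25·(-18.75, -20.625) = (2.8125, 1.40625)
(p₃, q₃) = (2.8125, 1.40625) − 0.25·(15.46875, 14.0625) = (-1.0546875, -2.109375)
∂h/∂p at (-1.0546875, -2.109375) = -10.546875

-10.546875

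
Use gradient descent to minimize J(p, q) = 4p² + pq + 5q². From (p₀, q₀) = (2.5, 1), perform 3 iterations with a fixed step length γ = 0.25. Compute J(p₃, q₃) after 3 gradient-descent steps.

320.41046142578125

∇J = (8p + q, p + 10q)
(p₁, q₁) = (2.5, 1) − 0.25·(21, 12.5) = (-2.75, -2.125)
(p₂, q₂) = (-2.75, -2.125) − 0.25·(-24.125, -24) = (3.28125, 3.875)
(p₃, q₃) = (3.28125, 3.875) − 0.25·(30.125, 42.03125) = (-4.25, -6.6328125)
J(-4.25, -6.6328125) = 320.41046142578125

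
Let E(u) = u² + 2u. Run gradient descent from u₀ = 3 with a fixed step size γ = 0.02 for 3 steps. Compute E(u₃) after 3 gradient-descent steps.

11.524124635136

E′(u) = 2u + 2
Step 1: E′(3) = 8; u₁ = 3 − 0.02·8 = 2.84
Step 2: E′(2.84) = 7.68; u₂ = 2.84 − 0.02·7.68 = 2.6864
Step 3: E′(2.6864) = 7.3728; u₃ = 2.6864 − 0.02·7.3728 = 2.538944
E(2.538944) = 11.524124635136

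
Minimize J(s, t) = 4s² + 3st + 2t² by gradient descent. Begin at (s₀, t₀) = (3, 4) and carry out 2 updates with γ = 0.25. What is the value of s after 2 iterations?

∇J = (8s + 3t, 3s + 4t)
(s₁, t₁) = (3, 4) − 0.25·(36, 25) = (-6, -2.25)
(s₂, t₂) = (-6, -2.25) − 0.25·(-54.75, -27) = (7.6875, 4.5)
s = 7.6875

7.6875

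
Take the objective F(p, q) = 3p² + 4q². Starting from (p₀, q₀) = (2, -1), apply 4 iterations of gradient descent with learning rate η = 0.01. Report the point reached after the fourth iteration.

(1.56149792, -0.71639296)

∇F = (6p, 8q)
(p₁, q₁) = (2, -1) − 0.01·(12, -8) = (1.88, -0.92)
(p₂, q₂) = (1.88, -0.92) − 0.01·(11.28, -7.36) = (1.7672, -0.8464)
(p₃, q₃) = (1.7672, -0.8464) − 0.01·(10.6032, -6.7712) = (1.661168, -0.778688)
(p₄, q₄) = (1.661168, -0.778688) − 0.01·(9.967008, -6.229504) = (1.56149792, -0.71639296)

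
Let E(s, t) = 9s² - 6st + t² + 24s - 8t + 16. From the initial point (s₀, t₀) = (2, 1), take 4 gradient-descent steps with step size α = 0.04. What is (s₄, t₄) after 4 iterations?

∇E = (18s - 6t + 24, -6s + 2t - 8)
Step 1: at (2, 1), ∇E = (54, -18) → (2, 1) − 0.04·(54, -18) = (-0.16, 1.72)
Step 2: at (-0.16, 1.72), ∇E = (10.8, -3.6) → (-0.16, 1.72) − 0.04·(10.8, -3.6) = (-0.592, 1.864)
Step 3: at (-0.592, 1.864), ∇E = (2.16, -0.72) → (-0.592, 1.864) − 0.04·(2.16, -0.72) = (-0.6784, 1.8928)
Step 4: at (-0.6784, 1.8928), ∇E = (0.432, -0.144) → (-0.6784, 1.8928) − 0.04·(0.432, -0.144) = (-0.69568, 1.89856)

(-0.69568, 1.89856)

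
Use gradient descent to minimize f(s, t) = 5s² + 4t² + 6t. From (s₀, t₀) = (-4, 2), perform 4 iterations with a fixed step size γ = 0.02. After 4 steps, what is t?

0.61914624

∇f = (10s, 8t + 6)
Step 1: at (-4, 2), ∇f = (-40, 22) → (-4, 2) − 0.02·(-40, 22) = (-3.2, 1.56)
Step 2: at (-3.2, 1.56), ∇f = (-32, 18.48) → (-3.2, 1.56) − 0.02·(-32, 18.48) = (-2.56, 1.1904)
Step 3: at (-2.56, 1.1904), ∇f = (-25.6, 15.5232) → (-2.56, 1.1904) − 0.02·(-25.6, 15.5232) = (-2.048, 0.879936)
Step 4: at (-2.048, 0.879936), ∇f = (-20.48, 13.039488) → (-2.048, 0.879936) − 0.02·(-20.48, 13.039488) = (-1.6384, 0.61914624)
t = 0.61914624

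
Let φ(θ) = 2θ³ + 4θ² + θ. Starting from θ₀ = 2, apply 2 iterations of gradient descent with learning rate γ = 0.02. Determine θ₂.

φ′(θ) = 6θ² + 8θ + 1
θ₁ = 2 − 0.02·41 = 1.18
θ₂ = 1.18 − 0.02·18.7944 = 0.804112

0.804112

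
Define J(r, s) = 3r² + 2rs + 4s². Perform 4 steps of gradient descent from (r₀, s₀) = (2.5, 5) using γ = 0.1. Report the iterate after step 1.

∇J = (6r + 2s, 2r + 8s)
(r₁, s₁) = (2.5, 5) − 0.1·(25, 45) = (0, 0.5)

(0, 0.5)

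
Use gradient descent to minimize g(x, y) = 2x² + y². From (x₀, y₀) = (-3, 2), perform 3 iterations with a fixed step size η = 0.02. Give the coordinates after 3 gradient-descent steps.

∇g = (4x, 2y)
(x₁, y₁) = (-3, 2) − 0.02·(-12, 4) = (-2.76, 1.92)
(x₂, y₂) = (-2.76, 1.92) − 0.02·(-11.04, 3.84) = (-2.5392, 1.8432)
(x₃, y₃) = (-2.5392, 1.8432) − 0.02·(-10.1568, 3.6864) = (-2.336064, 1.769472)

(-2.336064, 1.769472)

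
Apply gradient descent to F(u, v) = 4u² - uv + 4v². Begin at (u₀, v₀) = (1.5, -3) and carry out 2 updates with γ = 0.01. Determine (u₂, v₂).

(1.21455, -2.5119)

∇F = (8u - v, -u + 8v)
(u₁, v₁) = (1.5, -3) − 0.01·(15, -25.5) = (1.35, -2.745)
(u₂, v₂) = (1.35, -2.745) − 0.01·(13.545, -23.31) = (1.21455, -2.5119)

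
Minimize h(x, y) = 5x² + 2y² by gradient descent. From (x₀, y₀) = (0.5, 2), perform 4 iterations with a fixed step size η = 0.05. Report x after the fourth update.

0.03125

∇h = (10x, 4y)
(x₁, y₁) = (0.5, 2) − 0.05·(5, 8) = (0.25, 1.6)
(x₂, y₂) = (0.25, 1.6) − 0.05·(2.5, 6.4) = (0.125, 1.28)
(x₃, y₃) = (0.125, 1.28) − 0.05·(1.25, 5.12) = (0.0625, 1.024)
(x₄, y₄) = (0.0625, 1.024) − 0.05·(0.625, 4.096) = (0.03125, 0.8192)
x = 0.03125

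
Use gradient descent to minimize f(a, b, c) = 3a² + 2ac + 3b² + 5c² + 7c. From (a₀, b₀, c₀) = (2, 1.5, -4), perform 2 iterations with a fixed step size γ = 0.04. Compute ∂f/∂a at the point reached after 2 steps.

∇f = (6a + 2c, 6b, 2a + 10c + 7)
Step 1: at (2, 1.5, -4), ∇f = (4, 9, -29) → (2, 1.5, -4) − 0.04·(4, 9, -29) = (1.84, 1.14, -2.84)
Step 2: at (1.84, 1.14, -2.84), ∇f = (5.36, 6.84, -17.72) → (1.84, 1.14, -2.84) − 0.04·(5.36, 6.84, -17.72) = (1.6256, 0.8664, -2.1312)
∂f/∂a at (1.6256, 0.8664, -2.1312) = 5.4912

5.4912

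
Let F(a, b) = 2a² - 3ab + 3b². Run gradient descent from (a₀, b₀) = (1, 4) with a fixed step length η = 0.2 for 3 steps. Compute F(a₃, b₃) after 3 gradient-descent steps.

∇F = (4a - 3b, -3a + 6b)
Step 1: at (1, 4), ∇F = (-8, 21) → (1, 4) − 0.2·(-8, 21) = (2.6, -0.2)
Step 2: at (2.6, -0.2), ∇F = (11, -9) → (2.6, -0.2) − 0.2·(11, -9) = (0.4, 1.6)
Step 3: at (0.4, 1.6), ∇F = (-3.2, 8.4) → (0.4, 1.6) − 0.2·(-3.2, 8.4) = (1.04, -0.08)
F(1.04, -0.08) = 2.432

2.432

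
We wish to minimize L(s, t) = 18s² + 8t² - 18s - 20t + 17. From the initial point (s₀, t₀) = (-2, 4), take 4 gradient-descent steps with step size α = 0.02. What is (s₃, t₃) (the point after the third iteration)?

(0.44512, 2.114688)

∇L = (36s - 18, 16t - 20)
(s₁, t₁) = (-2, 4) − 0.02·(-90, 44) = (-0.2, 3.12)
(s₂, t₂) = (-0.2, 3.12) − 0.02·(-25.2, 29.92) = (0.304, 2.5216)
(s₃, t₃) = (0.304, 2.5216) − 0.02·(-7.056, 20.3456) = (0.44512, 2.114688)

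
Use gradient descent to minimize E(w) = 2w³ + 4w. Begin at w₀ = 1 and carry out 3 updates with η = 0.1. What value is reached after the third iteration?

E′(w) = 6w² + 4
Step 1: E′(1) = 10; w₁ = 1 − 0.1·10 = 0
Step 2: E′(0) = 4; w₂ = 0 − 0.1·4 = -0.4
Step 3: E′(-0.4) = 4.96; w₃ = -0.4 − 0.1·4.96 = -0.896

-0.896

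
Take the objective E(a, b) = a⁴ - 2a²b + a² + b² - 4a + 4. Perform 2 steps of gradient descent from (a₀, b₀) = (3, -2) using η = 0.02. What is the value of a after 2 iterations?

∇E = (4a³ - 4ab + 2a - 4, -2a² + 2b)
(a₁, b₁) = (3, -2) − 0.02·(134, -22) = (0.32, -1.56)
(a₂, b₂) = (0.32, -1.56) − 0.02·(-1.232128, -3.3248) = (0.34464256, -1.493504)
a = 0.34464256

0.34464256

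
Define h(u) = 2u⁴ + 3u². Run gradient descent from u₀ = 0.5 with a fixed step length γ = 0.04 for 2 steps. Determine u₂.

h′(u) = 8u³ + 6u
Step 1: h′(0.5) = 4; u₁ = 0.5 − 0.04·4 = 0.34
Step 2: h′(0.34) = 2.354432; u₂ = 0.34 − 0.04·2.354432 = 0.24582272

0.24582272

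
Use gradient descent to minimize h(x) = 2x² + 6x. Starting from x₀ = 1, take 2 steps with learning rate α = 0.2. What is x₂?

-1.4

h′(x) = 4x + 6
x₁ = 1 − 0.2·10 = -1
x₂ = -1 − 0.2·2 = -1.4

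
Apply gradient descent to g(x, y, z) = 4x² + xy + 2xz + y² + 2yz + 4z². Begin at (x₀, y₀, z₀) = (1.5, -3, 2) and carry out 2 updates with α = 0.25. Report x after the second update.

3.09375

∇g = (8x + y + 2z, x + 2y + 2z, 2x + 2y + 8z)
(x₁, y₁, z₁) = (1.5, -3, 2) − 0.25·(13, -0.5, 13) = (-1.75, -2.875, -1.25)
(x₂, y₂, z₂) = (-1.75, -2.875, -1.25) − 0.25·(-19.375, -10, -19.25) = (3.09375, -0.375, 3.5625)
x = 3.09375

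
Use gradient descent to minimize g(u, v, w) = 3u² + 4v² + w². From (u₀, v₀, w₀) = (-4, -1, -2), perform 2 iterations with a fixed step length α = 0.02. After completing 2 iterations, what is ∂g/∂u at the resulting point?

-18.5856

∇g = (6u, 8v, 2w)
Step 1: at (-4, -1, -2), ∇g = (-24, -8, -4) → (-4, -1, -2) − 0.02·(-24, -8, -4) = (-3.52, -0.84, -1.92)
Step 2: at (-3.52, -0.84, -1.92), ∇g = (-21.12, -6.72, -3.84) → (-3.52, -0.84, -1.92) − 0.02·(-21.12, -6.72, -3.84) = (-3.0976, -0.7056, -1.8432)
∂g/∂u at (-3.0976, -0.7056, -1.8432) = -18.5856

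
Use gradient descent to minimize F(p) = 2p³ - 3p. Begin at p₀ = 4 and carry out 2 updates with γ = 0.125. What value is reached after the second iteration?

-50.85546875

F′(p) = 6p² - 3
p₁ = 4 − 0.125·93 = -7.625
p₂ = -7.625 − 0.125·345.84375 = -50.85546875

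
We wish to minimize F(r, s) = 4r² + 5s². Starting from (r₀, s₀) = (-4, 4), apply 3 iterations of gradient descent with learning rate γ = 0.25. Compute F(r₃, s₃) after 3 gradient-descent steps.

∇F = (8r, 10s)
(r₁, s₁) = (-4, 4) − 0.25·(-32, 40) = (4, -6)
(r₂, s₂) = (4, -6) − 0.25·(32, -60) = (-4, 9)
(r₃, s₃) = (-4, 9) − 0.25·(-32, 90) = (4, -13.5)
F(4, -13.5) = 975.25

975.25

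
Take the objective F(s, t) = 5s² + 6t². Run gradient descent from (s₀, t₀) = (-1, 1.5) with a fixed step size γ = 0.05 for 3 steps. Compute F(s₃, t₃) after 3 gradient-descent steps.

0.133421

∇F = (10s, 12t)
(s₁, t₁) = (-1, 1.5) − 0.05·(-10, 18) = (-0.5, 0.6)
(s₂, t₂) = (-0.5, 0.6) − 0.05·(-5, 7.2) = (-0.25, 0.24)
(s₃, t₃) = (-0.25, 0.24) − 0.05·(-2.5, 2.88) = (-0.125, 0.096)
F(-0.125, 0.096) = 0.133421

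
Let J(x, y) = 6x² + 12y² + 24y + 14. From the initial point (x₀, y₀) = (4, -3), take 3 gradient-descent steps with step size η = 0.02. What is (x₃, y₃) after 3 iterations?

∇J = (12x, 24y + 24)
Step 1: at (4, -3), ∇J = (48, -48) → (4, -3) − 0.02·(48, -48) = (3.04, -2.04)
Step 2: at (3.04, -2.04), ∇J = (36.48, -24.96) → (3.04, -2.04) − 0.02·(36.48, -24.96) = (2.3104, -1.5408)
Step 3: at (2.3104, -1.5408), ∇J = (27.7248, -12.9792) → (2.3104, -1.5408) − 0.02·(27.7248, -12.9792) = (1.755904, -1.281216)

(1.755904, -1.281216)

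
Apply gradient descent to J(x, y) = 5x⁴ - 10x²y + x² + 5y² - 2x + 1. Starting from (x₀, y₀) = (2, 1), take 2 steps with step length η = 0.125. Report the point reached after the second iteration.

∇J = (20x³ - 20xy + 2x - 2, -10x² + 10y)
Step 1: at (2, 1), ∇J = (122, -30) → (2, 1) − 0.125·(122, -30) = (-13.25, 4.75)
Step 2: at (-13.25, 4.75), ∇J = (-45293.8125, -1708.125) → (-13.25, 4.75) − 0.125·(-45293.8125, -1708.125) = (5648.4765625, 218.265625)

(5648.4765625, 218.265625)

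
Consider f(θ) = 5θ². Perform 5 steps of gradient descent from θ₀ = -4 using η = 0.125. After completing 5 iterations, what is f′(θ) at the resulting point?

f′(θ) = 10θ
θ₁ = -4 − 0.125·(-40) = 1
θ₂ = 1 − 0.125·10 = -0.25
θ₃ = -0.25 − 0.125·(-2.5) = 0.0625
θ₄ = 0.0625 − 0.125·0.625 = -0.015625
θ₅ = -0.015625 − 0.125·(-0.15625) = 0.00390625
f′(θ) at (0.00390625) = 0.0390625

0.0390625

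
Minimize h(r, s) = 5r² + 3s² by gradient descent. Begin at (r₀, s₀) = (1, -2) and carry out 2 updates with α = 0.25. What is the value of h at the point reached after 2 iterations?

26.0625

∇h = (10r, 6s)
Step 1: at (1, -2), ∇h = (10, -12) → (1, -2) − 0.25·(10, -12) = (-1.5, 1)
Step 2: at (-1.5, 1), ∇h = (-15, 6) → (-1.5, 1) − 0.25·(-15, 6) = (2.25, -0.5)
h(2.25, -0.5) = 26.0625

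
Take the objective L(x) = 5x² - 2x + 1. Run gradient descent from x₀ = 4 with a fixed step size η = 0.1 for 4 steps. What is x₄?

0.2

L′(x) = 10x - 2
Step 1: L′(4) = 38; x₁ = 4 − 0.1·38 = 0.2
Step 2: L′(0.2) = 0; x₂ = 0.2 − 0.1·0 = 0.2
Step 3: L′(0.2) = 0; x₃ = 0.2 − 0.1·0 = 0.2
Step 4: L′(0.2) = 0; x₄ = 0.2 − 0.1·0 = 0.2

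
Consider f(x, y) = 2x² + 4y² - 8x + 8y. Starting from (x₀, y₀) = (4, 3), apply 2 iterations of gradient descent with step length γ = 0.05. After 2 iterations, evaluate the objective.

-0.4288

∇f = (4x - 8, 8y + 8)
(x₁, y₁) = (4, 3) − 0.05·(8, 32) = (3.6, 1.4)
(x₂, y₂) = (3.6, 1.4) − 0.05·(6.4, 19.2) = (3.28, 0.44)
f(3.28, 0.44) = -0.4288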